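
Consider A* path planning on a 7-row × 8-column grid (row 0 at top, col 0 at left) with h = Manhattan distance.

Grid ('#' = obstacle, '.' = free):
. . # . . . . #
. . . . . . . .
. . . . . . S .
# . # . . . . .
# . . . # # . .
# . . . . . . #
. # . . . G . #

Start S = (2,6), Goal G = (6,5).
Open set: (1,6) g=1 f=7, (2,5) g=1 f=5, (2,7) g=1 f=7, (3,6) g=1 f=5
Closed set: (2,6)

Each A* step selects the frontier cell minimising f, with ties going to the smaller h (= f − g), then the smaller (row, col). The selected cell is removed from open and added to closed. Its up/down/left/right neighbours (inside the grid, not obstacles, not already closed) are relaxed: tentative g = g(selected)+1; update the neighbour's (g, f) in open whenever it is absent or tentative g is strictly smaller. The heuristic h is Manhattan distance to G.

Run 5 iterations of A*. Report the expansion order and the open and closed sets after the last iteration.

step 1: expand (2,5) (f=5, h=4) → closed; open now [(1,5) g=2 f=7, (1,6) g=1 f=7, (2,4) g=2 f=7, (2,7) g=1 f=7, (3,5) g=2 f=5, (3,6) g=1 f=5]
step 2: expand (3,5) (f=5, h=3) → closed; open now [(1,5) g=2 f=7, (1,6) g=1 f=7, (2,4) g=2 f=7, (2,7) g=1 f=7, (3,4) g=3 f=7, (3,6) g=1 f=5]
step 3: expand (3,6) (f=5, h=4) → closed; open now [(1,5) g=2 f=7, (1,6) g=1 f=7, (2,4) g=2 f=7, (2,7) g=1 f=7, (3,4) g=3 f=7, (3,7) g=2 f=7, (4,6) g=2 f=5]
step 4: expand (4,6) (f=5, h=3) → closed; open now [(1,5) g=2 f=7, (1,6) g=1 f=7, (2,4) g=2 f=7, (2,7) g=1 f=7, (3,4) g=3 f=7, (3,7) g=2 f=7, (4,7) g=3 f=7, (5,6) g=3 f=5]
step 5: expand (5,6) (f=5, h=2) → closed; open now [(1,5) g=2 f=7, (1,6) g=1 f=7, (2,4) g=2 f=7, (2,7) g=1 f=7, (3,4) g=3 f=7, (3,7) g=2 f=7, (4,7) g=3 f=7, (5,5) g=4 f=5, (6,6) g=4 f=5]

order=[(2,5) → (3,5) → (3,6) → (4,6) → (5,6)]; open=[(1,5) g=2 f=7, (1,6) g=1 f=7, (2,4) g=2 f=7, (2,7) g=1 f=7, (3,4) g=3 f=7, (3,7) g=2 f=7, (4,7) g=3 f=7, (5,5) g=4 f=5, (6,6) g=4 f=5]; closed=[(2,5), (2,6), (3,5), (3,6), (4,6), (5,6)]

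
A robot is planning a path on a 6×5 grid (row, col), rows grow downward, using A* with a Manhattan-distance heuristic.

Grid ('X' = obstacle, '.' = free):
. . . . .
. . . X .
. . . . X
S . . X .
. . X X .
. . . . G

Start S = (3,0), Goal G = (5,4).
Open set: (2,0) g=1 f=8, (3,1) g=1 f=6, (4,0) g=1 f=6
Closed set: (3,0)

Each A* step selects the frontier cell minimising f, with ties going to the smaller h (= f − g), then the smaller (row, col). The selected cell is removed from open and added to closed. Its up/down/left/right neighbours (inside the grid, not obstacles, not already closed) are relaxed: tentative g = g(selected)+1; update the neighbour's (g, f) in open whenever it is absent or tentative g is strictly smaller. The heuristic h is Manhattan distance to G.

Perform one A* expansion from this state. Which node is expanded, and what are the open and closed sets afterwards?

expanded=(3,1); open=[(2,0) g=1 f=8, (2,1) g=2 f=8, (3,2) g=2 f=6, (4,0) g=1 f=6, (4,1) g=2 f=6]; closed=[(3,0), (3,1)]

step 1: expand (3,1) (f=6, h=5) → closed; open now [(2,0) g=1 f=8, (2,1) g=2 f=8, (3,2) g=2 f=6, (4,0) g=1 f=6, (4,1) g=2 f=6]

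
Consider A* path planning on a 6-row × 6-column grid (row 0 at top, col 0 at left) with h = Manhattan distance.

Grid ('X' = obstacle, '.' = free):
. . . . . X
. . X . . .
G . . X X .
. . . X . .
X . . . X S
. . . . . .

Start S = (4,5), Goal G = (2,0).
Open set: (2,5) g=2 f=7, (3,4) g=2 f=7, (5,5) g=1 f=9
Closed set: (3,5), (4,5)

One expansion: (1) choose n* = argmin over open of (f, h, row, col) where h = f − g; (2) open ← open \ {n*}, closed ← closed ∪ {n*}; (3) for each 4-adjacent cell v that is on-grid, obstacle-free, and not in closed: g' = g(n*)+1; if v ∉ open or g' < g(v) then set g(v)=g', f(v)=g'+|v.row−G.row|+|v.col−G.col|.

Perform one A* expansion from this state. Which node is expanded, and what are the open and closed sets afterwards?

step 1: expand (2,5) (f=7, h=5) → closed; open now [(1,5) g=3 f=9, (3,4) g=2 f=7, (5,5) g=1 f=9]

expanded=(2,5); open=[(1,5) g=3 f=9, (3,4) g=2 f=7, (5,5) g=1 f=9]; closed=[(2,5), (3,5), (4,5)]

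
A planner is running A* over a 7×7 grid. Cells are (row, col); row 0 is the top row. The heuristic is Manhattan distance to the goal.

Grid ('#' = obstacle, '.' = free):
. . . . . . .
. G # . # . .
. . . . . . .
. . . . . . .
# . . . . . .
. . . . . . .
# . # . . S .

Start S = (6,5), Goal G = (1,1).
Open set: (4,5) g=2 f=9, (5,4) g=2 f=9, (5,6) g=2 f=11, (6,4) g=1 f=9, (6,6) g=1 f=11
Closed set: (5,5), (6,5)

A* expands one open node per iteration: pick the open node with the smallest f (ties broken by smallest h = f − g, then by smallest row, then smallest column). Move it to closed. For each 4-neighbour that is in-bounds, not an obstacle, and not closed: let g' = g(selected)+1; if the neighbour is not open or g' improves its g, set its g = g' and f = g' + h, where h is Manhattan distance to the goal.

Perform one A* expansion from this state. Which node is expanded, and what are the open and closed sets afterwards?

expanded=(4,5); open=[(3,5) g=3 f=9, (4,4) g=3 f=9, (4,6) g=3 f=11, (5,4) g=2 f=9, (5,6) g=2 f=11, (6,4) g=1 f=9, (6,6) g=1 f=11]; closed=[(4,5), (5,5), (6,5)]

step 1: expand (4,5) (f=9, h=7) → closed; open now [(3,5) g=3 f=9, (4,4) g=3 f=9, (4,6) g=3 f=11, (5,4) g=2 f=9, (5,6) g=2 f=11, (6,4) g=1 f=9, (6,6) g=1 f=11]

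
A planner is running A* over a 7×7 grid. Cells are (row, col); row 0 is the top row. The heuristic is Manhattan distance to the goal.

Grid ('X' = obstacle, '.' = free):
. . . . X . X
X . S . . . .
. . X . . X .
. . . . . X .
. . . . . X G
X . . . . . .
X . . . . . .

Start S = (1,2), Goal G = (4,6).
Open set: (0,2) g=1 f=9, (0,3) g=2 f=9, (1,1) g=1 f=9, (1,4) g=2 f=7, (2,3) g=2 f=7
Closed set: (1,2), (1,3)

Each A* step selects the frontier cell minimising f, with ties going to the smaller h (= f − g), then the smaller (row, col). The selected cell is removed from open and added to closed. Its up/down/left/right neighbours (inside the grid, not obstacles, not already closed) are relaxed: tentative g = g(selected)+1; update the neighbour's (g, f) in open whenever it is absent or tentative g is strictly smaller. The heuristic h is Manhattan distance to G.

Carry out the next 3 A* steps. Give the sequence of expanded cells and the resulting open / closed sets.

order=[(1,4) → (1,5) → (1,6)]; open=[(0,2) g=1 f=9, (0,3) g=2 f=9, (0,5) g=4 f=9, (1,1) g=1 f=9, (2,3) g=2 f=7, (2,4) g=3 f=7, (2,6) g=5 f=7]; closed=[(1,2), (1,3), (1,4), (1,5), (1,6)]

step 1: expand (1,4) (f=7, h=5) → closed; open now [(0,2) g=1 f=9, (0,3) g=2 f=9, (1,1) g=1 f=9, (1,5) g=3 f=7, (2,3) g=2 f=7, (2,4) g=3 f=7]
step 2: expand (1,5) (f=7, h=4) → closed; open now [(0,2) g=1 f=9, (0,3) g=2 f=9, (0,5) g=4 f=9, (1,1) g=1 f=9, (1,6) g=4 f=7, (2,3) g=2 f=7, (2,4) g=3 f=7]
step 3: expand (1,6) (f=7, h=3) → closed; open now [(0,2) g=1 f=9, (0,3) g=2 f=9, (0,5) g=4 f=9, (1,1) g=1 f=9, (2,3) g=2 f=7, (2,4) g=3 f=7, (2,6) g=5 f=7]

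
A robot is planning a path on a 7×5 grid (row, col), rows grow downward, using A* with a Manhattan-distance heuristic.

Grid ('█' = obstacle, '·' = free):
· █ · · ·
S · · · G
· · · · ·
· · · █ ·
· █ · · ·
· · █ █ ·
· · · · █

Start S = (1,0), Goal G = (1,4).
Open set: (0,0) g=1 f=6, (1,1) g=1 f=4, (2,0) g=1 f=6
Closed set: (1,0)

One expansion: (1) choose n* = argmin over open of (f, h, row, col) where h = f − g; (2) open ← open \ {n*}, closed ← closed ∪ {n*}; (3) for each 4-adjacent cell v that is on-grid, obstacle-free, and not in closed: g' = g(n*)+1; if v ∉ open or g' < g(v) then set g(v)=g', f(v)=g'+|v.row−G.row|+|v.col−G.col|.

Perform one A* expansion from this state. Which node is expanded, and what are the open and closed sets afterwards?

step 1: expand (1,1) (f=4, h=3) → closed; open now [(0,0) g=1 f=6, (1,2) g=2 f=4, (2,0) g=1 f=6, (2,1) g=2 f=6]

expanded=(1,1); open=[(0,0) g=1 f=6, (1,2) g=2 f=4, (2,0) g=1 f=6, (2,1) g=2 f=6]; closed=[(1,0), (1,1)]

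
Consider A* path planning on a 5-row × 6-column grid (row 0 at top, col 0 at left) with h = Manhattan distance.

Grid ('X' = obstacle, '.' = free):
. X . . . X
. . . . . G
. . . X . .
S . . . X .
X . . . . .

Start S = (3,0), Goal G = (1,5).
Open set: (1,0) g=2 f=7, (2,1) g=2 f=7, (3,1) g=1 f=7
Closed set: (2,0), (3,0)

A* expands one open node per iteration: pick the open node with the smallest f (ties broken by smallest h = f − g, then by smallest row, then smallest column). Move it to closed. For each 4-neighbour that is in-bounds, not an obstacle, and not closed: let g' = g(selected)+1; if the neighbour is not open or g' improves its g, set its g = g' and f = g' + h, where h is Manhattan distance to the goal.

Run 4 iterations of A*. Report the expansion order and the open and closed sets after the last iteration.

step 1: expand (1,0) (f=7, h=5) → closed; open now [(0,0) g=3 f=9, (1,1) g=3 f=7, (2,1) g=2 f=7, (3,1) g=1 f=7]
step 2: expand (1,1) (f=7, h=4) → closed; open now [(0,0) g=3 f=9, (1,2) g=4 f=7, (2,1) g=2 f=7, (3,1) g=1 f=7]
step 3: expand (1,2) (f=7, h=3) → closed; open now [(0,0) g=3 f=9, (0,2) g=5 f=9, (1,3) g=5 f=7, (2,1) g=2 f=7, (2,2) g=5 f=9, (3,1) g=1 f=7]
step 4: expand (1,3) (f=7, h=2) → closed; open now [(0,0) g=3 f=9, (0,2) g=5 f=9, (0,3) g=6 f=9, (1,4) g=6 f=7, (2,1) g=2 f=7, (2,2) g=5 f=9, (3,1) g=1 f=7]

order=[(1,0) → (1,1) → (1,2) → (1,3)]; open=[(0,0) g=3 f=9, (0,2) g=5 f=9, (0,3) g=6 f=9, (1,4) g=6 f=7, (2,1) g=2 f=7, (2,2) g=5 f=9, (3,1) g=1 f=7]; closed=[(1,0), (1,1), (1,2), (1,3), (2,0), (3,0)]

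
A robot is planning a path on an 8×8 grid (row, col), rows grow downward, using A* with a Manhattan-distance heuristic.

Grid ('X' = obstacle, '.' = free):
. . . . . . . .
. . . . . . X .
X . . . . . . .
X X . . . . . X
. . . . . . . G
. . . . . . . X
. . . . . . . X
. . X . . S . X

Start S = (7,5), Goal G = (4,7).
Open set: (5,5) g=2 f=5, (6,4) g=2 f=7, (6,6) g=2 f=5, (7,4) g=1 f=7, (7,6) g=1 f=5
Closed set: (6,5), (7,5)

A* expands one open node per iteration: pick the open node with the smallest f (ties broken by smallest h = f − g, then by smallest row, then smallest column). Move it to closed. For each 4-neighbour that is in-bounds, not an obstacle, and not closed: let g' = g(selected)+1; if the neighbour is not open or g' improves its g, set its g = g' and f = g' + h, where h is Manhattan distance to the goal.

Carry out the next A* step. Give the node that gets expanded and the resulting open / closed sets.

expanded=(5,5); open=[(4,5) g=3 f=5, (5,4) g=3 f=7, (5,6) g=3 f=5, (6,4) g=2 f=7, (6,6) g=2 f=5, (7,4) g=1 f=7, (7,6) g=1 f=5]; closed=[(5,5), (6,5), (7,5)]

step 1: expand (5,5) (f=5, h=3) → closed; open now [(4,5) g=3 f=5, (5,4) g=3 f=7, (5,6) g=3 f=5, (6,4) g=2 f=7, (6,6) g=2 f=5, (7,4) g=1 f=7, (7,6) g=1 f=5]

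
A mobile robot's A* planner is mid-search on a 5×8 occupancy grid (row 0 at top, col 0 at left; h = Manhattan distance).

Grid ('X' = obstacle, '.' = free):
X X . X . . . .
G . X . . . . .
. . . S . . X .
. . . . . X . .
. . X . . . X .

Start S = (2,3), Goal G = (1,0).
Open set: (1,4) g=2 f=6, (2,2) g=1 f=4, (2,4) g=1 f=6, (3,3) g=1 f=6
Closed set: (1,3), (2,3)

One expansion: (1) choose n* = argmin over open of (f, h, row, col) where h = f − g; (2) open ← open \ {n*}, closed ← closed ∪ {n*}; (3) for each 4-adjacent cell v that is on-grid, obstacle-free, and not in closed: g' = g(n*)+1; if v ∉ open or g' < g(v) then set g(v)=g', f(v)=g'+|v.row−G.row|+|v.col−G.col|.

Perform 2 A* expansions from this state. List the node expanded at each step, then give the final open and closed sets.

step 1: expand (2,2) (f=4, h=3) → closed; open now [(1,4) g=2 f=6, (2,1) g=2 f=4, (2,4) g=1 f=6, (3,2) g=2 f=6, (3,3) g=1 f=6]
step 2: expand (2,1) (f=4, h=2) → closed; open now [(1,1) g=3 f=4, (1,4) g=2 f=6, (2,0) g=3 f=4, (2,4) g=1 f=6, (3,1) g=3 f=6, (3,2) g=2 f=6, (3,3) g=1 f=6]

order=[(2,2) → (2,1)]; open=[(1,1) g=3 f=4, (1,4) g=2 f=6, (2,0) g=3 f=4, (2,4) g=1 f=6, (3,1) g=3 f=6, (3,2) g=2 f=6, (3,3) g=1 f=6]; closed=[(1,3), (2,1), (2,2), (2,3)]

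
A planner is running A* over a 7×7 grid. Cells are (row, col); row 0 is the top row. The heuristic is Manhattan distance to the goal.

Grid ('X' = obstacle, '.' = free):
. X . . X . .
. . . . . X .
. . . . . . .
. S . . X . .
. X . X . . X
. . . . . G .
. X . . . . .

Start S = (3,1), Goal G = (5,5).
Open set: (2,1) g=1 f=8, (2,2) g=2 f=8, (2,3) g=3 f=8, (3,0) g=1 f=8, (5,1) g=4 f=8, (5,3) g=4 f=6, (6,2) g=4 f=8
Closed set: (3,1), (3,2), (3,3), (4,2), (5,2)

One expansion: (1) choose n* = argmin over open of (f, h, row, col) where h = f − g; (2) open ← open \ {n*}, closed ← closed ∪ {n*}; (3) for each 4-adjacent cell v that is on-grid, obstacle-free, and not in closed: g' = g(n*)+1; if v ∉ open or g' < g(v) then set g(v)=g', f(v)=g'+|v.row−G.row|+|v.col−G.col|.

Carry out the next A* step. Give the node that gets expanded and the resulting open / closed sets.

step 1: expand (5,3) (f=6, h=2) → closed; open now [(2,1) g=1 f=8, (2,2) g=2 f=8, (2,3) g=3 f=8, (3,0) g=1 f=8, (5,1) g=4 f=8, (5,4) g=5 f=6, (6,2) g=4 f=8, (6,3) g=5 f=8]

expanded=(5,3); open=[(2,1) g=1 f=8, (2,2) g=2 f=8, (2,3) g=3 f=8, (3,0) g=1 f=8, (5,1) g=4 f=8, (5,4) g=5 f=6, (6,2) g=4 f=8, (6,3) g=5 f=8]; closed=[(3,1), (3,2), (3,3), (4,2), (5,2), (5,3)]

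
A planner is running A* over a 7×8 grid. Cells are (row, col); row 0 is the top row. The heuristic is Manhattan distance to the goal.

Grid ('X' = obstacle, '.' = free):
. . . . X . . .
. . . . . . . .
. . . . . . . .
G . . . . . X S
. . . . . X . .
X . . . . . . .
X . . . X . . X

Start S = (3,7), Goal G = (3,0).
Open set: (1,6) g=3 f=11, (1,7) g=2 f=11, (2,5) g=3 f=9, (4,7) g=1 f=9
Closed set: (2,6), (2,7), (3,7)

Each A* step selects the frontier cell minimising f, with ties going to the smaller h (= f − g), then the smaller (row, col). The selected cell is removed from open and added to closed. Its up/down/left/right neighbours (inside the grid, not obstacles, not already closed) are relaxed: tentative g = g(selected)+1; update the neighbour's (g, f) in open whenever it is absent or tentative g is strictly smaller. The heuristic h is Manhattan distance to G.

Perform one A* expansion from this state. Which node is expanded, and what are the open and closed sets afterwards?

step 1: expand (2,5) (f=9, h=6) → closed; open now [(1,5) g=4 f=11, (1,6) g=3 f=11, (1,7) g=2 f=11, (2,4) g=4 f=9, (3,5) g=4 f=9, (4,7) g=1 f=9]

expanded=(2,5); open=[(1,5) g=4 f=11, (1,6) g=3 f=11, (1,7) g=2 f=11, (2,4) g=4 f=9, (3,5) g=4 f=9, (4,7) g=1 f=9]; closed=[(2,5), (2,6), (2,7), (3,7)]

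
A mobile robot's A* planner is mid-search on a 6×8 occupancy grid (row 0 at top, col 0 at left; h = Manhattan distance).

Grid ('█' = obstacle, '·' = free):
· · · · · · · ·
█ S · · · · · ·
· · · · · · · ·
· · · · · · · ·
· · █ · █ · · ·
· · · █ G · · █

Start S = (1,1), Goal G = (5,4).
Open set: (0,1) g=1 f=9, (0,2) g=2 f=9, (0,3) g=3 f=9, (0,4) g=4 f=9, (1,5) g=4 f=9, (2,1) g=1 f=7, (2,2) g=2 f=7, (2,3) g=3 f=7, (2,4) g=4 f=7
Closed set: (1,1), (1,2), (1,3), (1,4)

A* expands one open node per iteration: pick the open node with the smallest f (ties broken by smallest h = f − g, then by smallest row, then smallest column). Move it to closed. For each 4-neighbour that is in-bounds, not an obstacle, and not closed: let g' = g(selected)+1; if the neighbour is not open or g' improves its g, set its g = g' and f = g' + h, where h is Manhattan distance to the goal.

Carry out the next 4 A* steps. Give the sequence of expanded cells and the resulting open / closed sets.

step 1: expand (2,4) (f=7, h=3) → closed; open now [(0,1) g=1 f=9, (0,2) g=2 f=9, (0,3) g=3 f=9, (0,4) g=4 f=9, (1,5) g=4 f=9, (2,1) g=1 f=7, (2,2) g=2 f=7, (2,3) g=3 f=7, (2,5) g=5 f=9, (3,4) g=5 f=7]
step 2: expand (3,4) (f=7, h=2) → closed; open now [(0,1) g=1 f=9, (0,2) g=2 f=9, (0,3) g=3 f=9, (0,4) g=4 f=9, (1,5) g=4 f=9, (2,1) g=1 f=7, (2,2) g=2 f=7, (2,3) g=3 f=7, (2,5) g=5 f=9, (3,3) g=6 f=9, (3,5) g=6 f=9]
step 3: expand (2,3) (f=7, h=4) → closed; open now [(0,1) g=1 f=9, (0,2) g=2 f=9, (0,3) g=3 f=9, (0,4) g=4 f=9, (1,5) g=4 f=9, (2,1) g=1 f=7, (2,2) g=2 f=7, (2,5) g=5 f=9, (3,3) g=4 f=7, (3,5) g=6 f=9]
step 4: expand (3,3) (f=7, h=3) → closed; open now [(0,1) g=1 f=9, (0,2) g=2 f=9, (0,3) g=3 f=9, (0,4) g=4 f=9, (1,5) g=4 f=9, (2,1) g=1 f=7, (2,2) g=2 f=7, (2,5) g=5 f=9, (3,2) g=5 f=9, (3,5) g=6 f=9, (4,3) g=5 f=7]

order=[(2,4) → (3,4) → (2,3) → (3,3)]; open=[(0,1) g=1 f=9, (0,2) g=2 f=9, (0,3) g=3 f=9, (0,4) g=4 f=9, (1,5) g=4 f=9, (2,1) g=1 f=7, (2,2) g=2 f=7, (2,5) g=5 f=9, (3,2) g=5 f=9, (3,5) g=6 f=9, (4,3) g=5 f=7]; closed=[(1,1), (1,2), (1,3), (1,4), (2,3), (2,4), (3,3), (3,4)]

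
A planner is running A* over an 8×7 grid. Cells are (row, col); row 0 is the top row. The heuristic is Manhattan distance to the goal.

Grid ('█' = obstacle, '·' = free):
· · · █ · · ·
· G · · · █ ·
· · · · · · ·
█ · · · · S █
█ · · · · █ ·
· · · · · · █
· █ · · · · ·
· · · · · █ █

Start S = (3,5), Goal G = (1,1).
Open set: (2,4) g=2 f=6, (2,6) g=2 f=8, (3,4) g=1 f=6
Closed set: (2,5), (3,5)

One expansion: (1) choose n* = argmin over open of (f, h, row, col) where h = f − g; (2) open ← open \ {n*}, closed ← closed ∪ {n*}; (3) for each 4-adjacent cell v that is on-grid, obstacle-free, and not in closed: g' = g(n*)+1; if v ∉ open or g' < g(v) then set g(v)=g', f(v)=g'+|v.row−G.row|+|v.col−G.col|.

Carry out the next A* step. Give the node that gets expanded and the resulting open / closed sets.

expanded=(2,4); open=[(1,4) g=3 f=6, (2,3) g=3 f=6, (2,6) g=2 f=8, (3,4) g=1 f=6]; closed=[(2,4), (2,5), (3,5)]

step 1: expand (2,4) (f=6, h=4) → closed; open now [(1,4) g=3 f=6, (2,3) g=3 f=6, (2,6) g=2 f=8, (3,4) g=1 f=6]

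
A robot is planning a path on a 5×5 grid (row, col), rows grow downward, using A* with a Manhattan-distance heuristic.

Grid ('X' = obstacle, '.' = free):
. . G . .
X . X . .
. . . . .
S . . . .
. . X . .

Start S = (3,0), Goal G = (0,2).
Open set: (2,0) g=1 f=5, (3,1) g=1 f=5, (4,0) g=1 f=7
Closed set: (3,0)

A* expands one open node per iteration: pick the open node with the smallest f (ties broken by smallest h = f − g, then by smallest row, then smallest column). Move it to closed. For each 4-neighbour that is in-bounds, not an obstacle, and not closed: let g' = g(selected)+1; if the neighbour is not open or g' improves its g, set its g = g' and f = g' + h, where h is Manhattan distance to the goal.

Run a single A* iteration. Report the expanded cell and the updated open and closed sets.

step 1: expand (2,0) (f=5, h=4) → closed; open now [(2,1) g=2 f=5, (3,1) g=1 f=5, (4,0) g=1 f=7]

expanded=(2,0); open=[(2,1) g=2 f=5, (3,1) g=1 f=5, (4,0) g=1 f=7]; closed=[(2,0), (3,0)]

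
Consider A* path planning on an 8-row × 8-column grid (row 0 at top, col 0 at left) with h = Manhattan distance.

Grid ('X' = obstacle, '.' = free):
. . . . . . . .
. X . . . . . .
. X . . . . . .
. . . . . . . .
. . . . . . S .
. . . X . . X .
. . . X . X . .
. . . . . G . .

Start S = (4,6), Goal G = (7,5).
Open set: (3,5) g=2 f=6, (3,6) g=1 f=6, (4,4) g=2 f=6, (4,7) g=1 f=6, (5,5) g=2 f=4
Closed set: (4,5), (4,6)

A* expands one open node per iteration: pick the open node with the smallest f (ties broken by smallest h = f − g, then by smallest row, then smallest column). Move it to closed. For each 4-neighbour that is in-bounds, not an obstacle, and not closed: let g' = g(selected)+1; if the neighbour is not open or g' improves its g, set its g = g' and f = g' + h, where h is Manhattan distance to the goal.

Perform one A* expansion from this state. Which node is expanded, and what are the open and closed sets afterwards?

expanded=(5,5); open=[(3,5) g=2 f=6, (3,6) g=1 f=6, (4,4) g=2 f=6, (4,7) g=1 f=6, (5,4) g=3 f=6]; closed=[(4,5), (4,6), (5,5)]

step 1: expand (5,5) (f=4, h=2) → closed; open now [(3,5) g=2 f=6, (3,6) g=1 f=6, (4,4) g=2 f=6, (4,7) g=1 f=6, (5,4) g=3 f=6]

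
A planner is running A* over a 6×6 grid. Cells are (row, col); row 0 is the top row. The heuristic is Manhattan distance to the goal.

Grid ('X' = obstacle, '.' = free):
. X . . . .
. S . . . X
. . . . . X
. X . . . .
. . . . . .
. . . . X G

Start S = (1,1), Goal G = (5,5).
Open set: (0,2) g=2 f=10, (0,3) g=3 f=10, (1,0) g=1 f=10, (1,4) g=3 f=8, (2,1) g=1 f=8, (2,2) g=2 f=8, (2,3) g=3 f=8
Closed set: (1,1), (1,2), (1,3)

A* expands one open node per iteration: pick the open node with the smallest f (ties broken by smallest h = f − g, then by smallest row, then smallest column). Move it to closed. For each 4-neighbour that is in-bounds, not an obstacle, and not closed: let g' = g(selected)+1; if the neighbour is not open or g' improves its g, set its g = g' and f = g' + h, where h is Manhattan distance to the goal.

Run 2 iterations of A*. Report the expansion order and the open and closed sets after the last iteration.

order=[(1,4) → (2,4)]; open=[(0,2) g=2 f=10, (0,3) g=3 f=10, (0,4) g=4 f=10, (1,0) g=1 f=10, (2,1) g=1 f=8, (2,2) g=2 f=8, (2,3) g=3 f=8, (3,4) g=5 f=8]; closed=[(1,1), (1,2), (1,3), (1,4), (2,4)]

step 1: expand (1,4) (f=8, h=5) → closed; open now [(0,2) g=2 f=10, (0,3) g=3 f=10, (0,4) g=4 f=10, (1,0) g=1 f=10, (2,1) g=1 f=8, (2,2) g=2 f=8, (2,3) g=3 f=8, (2,4) g=4 f=8]
step 2: expand (2,4) (f=8, h=4) → closed; open now [(0,2) g=2 f=10, (0,3) g=3 f=10, (0,4) g=4 f=10, (1,0) g=1 f=10, (2,1) g=1 f=8, (2,2) g=2 f=8, (2,3) g=3 f=8, (3,4) g=5 f=8]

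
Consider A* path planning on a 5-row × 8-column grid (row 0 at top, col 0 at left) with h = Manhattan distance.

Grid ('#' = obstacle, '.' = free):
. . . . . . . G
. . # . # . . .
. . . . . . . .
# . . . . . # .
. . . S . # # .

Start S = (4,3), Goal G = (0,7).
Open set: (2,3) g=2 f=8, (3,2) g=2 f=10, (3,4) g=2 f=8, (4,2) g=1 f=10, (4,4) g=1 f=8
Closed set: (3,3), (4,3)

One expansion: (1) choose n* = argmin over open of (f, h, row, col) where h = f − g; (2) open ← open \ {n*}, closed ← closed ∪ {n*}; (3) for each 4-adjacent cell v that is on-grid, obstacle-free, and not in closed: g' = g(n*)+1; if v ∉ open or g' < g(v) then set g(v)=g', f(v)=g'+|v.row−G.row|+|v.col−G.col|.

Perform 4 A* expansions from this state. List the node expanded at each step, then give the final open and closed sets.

step 1: expand (2,3) (f=8, h=6) → closed; open now [(1,3) g=3 f=8, (2,2) g=3 f=10, (2,4) g=3 f=8, (3,2) g=2 f=10, (3,4) g=2 f=8, (4,2) g=1 f=10, (4,4) g=1 f=8]
step 2: expand (1,3) (f=8, h=5) → closed; open now [(0,3) g=4 f=8, (2,2) g=3 f=10, (2,4) g=3 f=8, (3,2) g=2 f=10, (3,4) g=2 f=8, (4,2) g=1 f=10, (4,4) g=1 f=8]
step 3: expand (0,3) (f=8, h=4) → closed; open now [(0,2) g=5 f=10, (0,4) g=5 f=8, (2,2) g=3 f=10, (2,4) g=3 f=8, (3,2) g=2 f=10, (3,4) g=2 f=8, (4,2) g=1 f=10, (4,4) g=1 f=8]
step 4: expand (0,4) (f=8, h=3) → closed; open now [(0,2) g=5 f=10, (0,5) g=6 f=8, (2,2) g=3 f=10, (2,4) g=3 f=8, (3,2) g=2 f=10, (3,4) g=2 f=8, (4,2) g=1 f=10, (4,4) g=1 f=8]

order=[(2,3) → (1,3) → (0,3) → (0,4)]; open=[(0,2) g=5 f=10, (0,5) g=6 f=8, (2,2) g=3 f=10, (2,4) g=3 f=8, (3,2) g=2 f=10, (3,4) g=2 f=8, (4,2) g=1 f=10, (4,4) g=1 f=8]; closed=[(0,3), (0,4), (1,3), (2,3), (3,3), (4,3)]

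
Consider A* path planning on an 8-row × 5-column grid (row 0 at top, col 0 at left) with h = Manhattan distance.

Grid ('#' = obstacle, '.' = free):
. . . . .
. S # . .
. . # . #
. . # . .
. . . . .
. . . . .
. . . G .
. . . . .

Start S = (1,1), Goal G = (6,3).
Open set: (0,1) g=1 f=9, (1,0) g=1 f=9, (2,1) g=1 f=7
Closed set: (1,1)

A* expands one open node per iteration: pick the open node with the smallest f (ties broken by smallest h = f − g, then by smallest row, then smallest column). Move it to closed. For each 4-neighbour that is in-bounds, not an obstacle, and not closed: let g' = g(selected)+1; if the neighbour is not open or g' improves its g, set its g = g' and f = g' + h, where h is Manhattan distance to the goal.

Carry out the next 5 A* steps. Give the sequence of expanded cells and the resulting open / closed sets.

order=[(2,1) → (3,1) → (4,1) → (4,2) → (4,3)]; open=[(0,1) g=1 f=9, (1,0) g=1 f=9, (2,0) g=2 f=9, (3,0) g=3 f=9, (3,3) g=6 f=9, (4,0) g=4 f=9, (4,4) g=6 f=9, (5,1) g=4 f=7, (5,2) g=5 f=7, (5,3) g=6 f=7]; closed=[(1,1), (2,1), (3,1), (4,1), (4,2), (4,3)]

step 1: expand (2,1) (f=7, h=6) → closed; open now [(0,1) g=1 f=9, (1,0) g=1 f=9, (2,0) g=2 f=9, (3,1) g=2 f=7]
step 2: expand (3,1) (f=7, h=5) → closed; open now [(0,1) g=1 f=9, (1,0) g=1 f=9, (2,0) g=2 f=9, (3,0) g=3 f=9, (4,1) g=3 f=7]
step 3: expand (4,1) (f=7, h=4) → closed; open now [(0,1) g=1 f=9, (1,0) g=1 f=9, (2,0) g=2 f=9, (3,0) g=3 f=9, (4,0) g=4 f=9, (4,2) g=4 f=7, (5,1) g=4 f=7]
step 4: expand (4,2) (f=7, h=3) → closed; open now [(0,1) g=1 f=9, (1,0) g=1 f=9, (2,0) g=2 f=9, (3,0) g=3 f=9, (4,0) g=4 f=9, (4,3) g=5 f=7, (5,1) g=4 f=7, (5,2) g=5 f=7]
step 5: expand (4,3) (f=7, h=2) → closed; open now [(0,1) g=1 f=9, (1,0) g=1 f=9, (2,0) g=2 f=9, (3,0) g=3 f=9, (3,3) g=6 f=9, (4,0) g=4 f=9, (4,4) g=6 f=9, (5,1) g=4 f=7, (5,2) g=5 f=7, (5,3) g=6 f=7]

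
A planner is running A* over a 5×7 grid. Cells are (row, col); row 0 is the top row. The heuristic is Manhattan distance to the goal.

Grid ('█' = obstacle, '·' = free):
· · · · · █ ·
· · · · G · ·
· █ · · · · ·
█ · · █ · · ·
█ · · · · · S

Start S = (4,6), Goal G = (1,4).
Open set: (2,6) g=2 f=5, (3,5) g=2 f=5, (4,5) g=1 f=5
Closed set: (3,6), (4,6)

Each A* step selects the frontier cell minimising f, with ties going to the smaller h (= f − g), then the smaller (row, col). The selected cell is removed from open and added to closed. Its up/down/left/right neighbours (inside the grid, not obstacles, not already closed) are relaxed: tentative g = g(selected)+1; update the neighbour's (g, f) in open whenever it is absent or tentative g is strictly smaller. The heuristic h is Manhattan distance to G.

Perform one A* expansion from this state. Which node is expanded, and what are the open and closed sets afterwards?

step 1: expand (2,6) (f=5, h=3) → closed; open now [(1,6) g=3 f=5, (2,5) g=3 f=5, (3,5) g=2 f=5, (4,5) g=1 f=5]

expanded=(2,6); open=[(1,6) g=3 f=5, (2,5) g=3 f=5, (3,5) g=2 f=5, (4,5) g=1 f=5]; closed=[(2,6), (3,6), (4,6)]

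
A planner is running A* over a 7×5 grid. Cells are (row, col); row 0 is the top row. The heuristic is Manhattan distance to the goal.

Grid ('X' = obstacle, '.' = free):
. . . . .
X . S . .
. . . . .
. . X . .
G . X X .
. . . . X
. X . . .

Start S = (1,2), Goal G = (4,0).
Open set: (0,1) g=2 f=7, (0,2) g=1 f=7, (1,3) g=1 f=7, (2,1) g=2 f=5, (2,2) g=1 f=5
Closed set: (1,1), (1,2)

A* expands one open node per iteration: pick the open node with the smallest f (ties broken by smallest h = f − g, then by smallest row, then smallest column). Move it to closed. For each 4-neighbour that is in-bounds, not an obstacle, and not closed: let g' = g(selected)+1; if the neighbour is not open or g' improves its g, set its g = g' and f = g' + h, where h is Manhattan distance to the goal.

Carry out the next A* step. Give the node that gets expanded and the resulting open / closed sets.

expanded=(2,1); open=[(0,1) g=2 f=7, (0,2) g=1 f=7, (1,3) g=1 f=7, (2,0) g=3 f=5, (2,2) g=1 f=5, (3,1) g=3 f=5]; closed=[(1,1), (1,2), (2,1)]

step 1: expand (2,1) (f=5, h=3) → closed; open now [(0,1) g=2 f=7, (0,2) g=1 f=7, (1,3) g=1 f=7, (2,0) g=3 f=5, (2,2) g=1 f=5, (3,1) g=3 f=5]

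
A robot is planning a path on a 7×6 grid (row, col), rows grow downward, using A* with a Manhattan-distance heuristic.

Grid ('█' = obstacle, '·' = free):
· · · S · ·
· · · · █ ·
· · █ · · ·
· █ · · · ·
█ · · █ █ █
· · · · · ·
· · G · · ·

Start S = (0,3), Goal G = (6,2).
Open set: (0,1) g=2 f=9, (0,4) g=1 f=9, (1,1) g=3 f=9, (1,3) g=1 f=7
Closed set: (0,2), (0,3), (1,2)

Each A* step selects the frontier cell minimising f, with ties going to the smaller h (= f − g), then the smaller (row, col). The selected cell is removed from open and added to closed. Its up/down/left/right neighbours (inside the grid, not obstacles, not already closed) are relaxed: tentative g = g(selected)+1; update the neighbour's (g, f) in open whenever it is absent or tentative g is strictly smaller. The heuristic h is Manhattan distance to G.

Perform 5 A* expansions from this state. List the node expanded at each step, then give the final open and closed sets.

step 1: expand (1,3) (f=7, h=6) → closed; open now [(0,1) g=2 f=9, (0,4) g=1 f=9, (1,1) g=3 f=9, (2,3) g=2 f=7]
step 2: expand (2,3) (f=7, h=5) → closed; open now [(0,1) g=2 f=9, (0,4) g=1 f=9, (1,1) g=3 f=9, (2,4) g=3 f=9, (3,3) g=3 f=7]
step 3: expand (3,3) (f=7, h=4) → closed; open now [(0,1) g=2 f=9, (0,4) g=1 f=9, (1,1) g=3 f=9, (2,4) g=3 f=9, (3,2) g=4 f=7, (3,4) g=4 f=9]
step 4: expand (3,2) (f=7, h=3) → closed; open now [(0,1) g=2 f=9, (0,4) g=1 f=9, (1,1) g=3 f=9, (2,4) g=3 f=9, (3,4) g=4 f=9, (4,2) g=5 f=7]
step 5: expand (4,2) (f=7, h=2) → closed; open now [(0,1) g=2 f=9, (0,4) g=1 f=9, (1,1) g=3 f=9, (2,4) g=3 f=9, (3,4) g=4 f=9, (4,1) g=6 f=9, (5,2) g=6 f=7]

order=[(1,3) → (2,3) → (3,3) → (3,2) → (4,2)]; open=[(0,1) g=2 f=9, (0,4) g=1 f=9, (1,1) g=3 f=9, (2,4) g=3 f=9, (3,4) g=4 f=9, (4,1) g=6 f=9, (5,2) g=6 f=7]; closed=[(0,2), (0,3), (1,2), (1,3), (2,3), (3,2), (3,3), (4,2)]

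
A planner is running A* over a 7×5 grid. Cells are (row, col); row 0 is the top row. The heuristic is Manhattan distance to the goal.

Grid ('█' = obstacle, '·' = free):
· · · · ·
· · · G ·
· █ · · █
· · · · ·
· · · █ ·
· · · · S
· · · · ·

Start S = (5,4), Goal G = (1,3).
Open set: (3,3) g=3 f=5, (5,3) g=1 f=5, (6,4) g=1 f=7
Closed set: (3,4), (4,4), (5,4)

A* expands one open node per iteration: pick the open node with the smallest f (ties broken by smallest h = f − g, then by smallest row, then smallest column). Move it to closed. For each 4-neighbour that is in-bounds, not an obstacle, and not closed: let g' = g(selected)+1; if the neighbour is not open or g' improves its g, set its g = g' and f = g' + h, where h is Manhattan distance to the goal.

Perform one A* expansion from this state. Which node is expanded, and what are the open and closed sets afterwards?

expanded=(3,3); open=[(2,3) g=4 f=5, (3,2) g=4 f=7, (5,3) g=1 f=5, (6,4) g=1 f=7]; closed=[(3,3), (3,4), (4,4), (5,4)]

step 1: expand (3,3) (f=5, h=2) → closed; open now [(2,3) g=4 f=5, (3,2) g=4 f=7, (5,3) g=1 f=5, (6,4) g=1 f=7]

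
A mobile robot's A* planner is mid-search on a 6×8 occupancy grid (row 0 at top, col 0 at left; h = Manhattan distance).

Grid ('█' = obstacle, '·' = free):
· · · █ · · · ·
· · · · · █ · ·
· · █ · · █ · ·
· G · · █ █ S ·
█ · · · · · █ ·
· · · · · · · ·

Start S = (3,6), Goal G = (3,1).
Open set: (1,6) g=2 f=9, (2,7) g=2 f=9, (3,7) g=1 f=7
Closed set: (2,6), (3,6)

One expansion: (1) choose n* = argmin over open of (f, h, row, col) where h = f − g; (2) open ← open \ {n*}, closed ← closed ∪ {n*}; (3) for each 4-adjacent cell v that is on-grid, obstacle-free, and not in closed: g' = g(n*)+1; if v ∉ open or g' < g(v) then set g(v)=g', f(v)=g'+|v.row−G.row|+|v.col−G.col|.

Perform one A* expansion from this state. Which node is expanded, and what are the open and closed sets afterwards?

step 1: expand (3,7) (f=7, h=6) → closed; open now [(1,6) g=2 f=9, (2,7) g=2 f=9, (4,7) g=2 f=9]

expanded=(3,7); open=[(1,6) g=2 f=9, (2,7) g=2 f=9, (4,7) g=2 f=9]; closed=[(2,6), (3,6), (3,7)]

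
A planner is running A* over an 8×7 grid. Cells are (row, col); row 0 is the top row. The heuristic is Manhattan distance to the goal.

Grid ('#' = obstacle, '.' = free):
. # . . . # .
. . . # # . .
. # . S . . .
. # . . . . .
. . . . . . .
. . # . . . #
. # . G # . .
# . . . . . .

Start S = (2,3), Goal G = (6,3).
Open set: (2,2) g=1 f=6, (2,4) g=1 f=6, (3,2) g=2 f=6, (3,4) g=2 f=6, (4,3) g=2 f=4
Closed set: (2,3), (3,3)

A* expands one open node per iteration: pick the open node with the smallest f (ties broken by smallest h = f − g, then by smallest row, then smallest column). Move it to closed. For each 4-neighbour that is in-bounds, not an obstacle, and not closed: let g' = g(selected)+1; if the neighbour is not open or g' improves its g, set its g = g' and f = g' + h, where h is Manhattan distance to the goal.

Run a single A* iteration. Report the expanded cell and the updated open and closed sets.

step 1: expand (4,3) (f=4, h=2) → closed; open now [(2,2) g=1 f=6, (2,4) g=1 f=6, (3,2) g=2 f=6, (3,4) g=2 f=6, (4,2) g=3 f=6, (4,4) g=3 f=6, (5,3) g=3 f=4]

expanded=(4,3); open=[(2,2) g=1 f=6, (2,4) g=1 f=6, (3,2) g=2 f=6, (3,4) g=2 f=6, (4,2) g=3 f=6, (4,4) g=3 f=6, (5,3) g=3 f=4]; closed=[(2,3), (3,3), (4,3)]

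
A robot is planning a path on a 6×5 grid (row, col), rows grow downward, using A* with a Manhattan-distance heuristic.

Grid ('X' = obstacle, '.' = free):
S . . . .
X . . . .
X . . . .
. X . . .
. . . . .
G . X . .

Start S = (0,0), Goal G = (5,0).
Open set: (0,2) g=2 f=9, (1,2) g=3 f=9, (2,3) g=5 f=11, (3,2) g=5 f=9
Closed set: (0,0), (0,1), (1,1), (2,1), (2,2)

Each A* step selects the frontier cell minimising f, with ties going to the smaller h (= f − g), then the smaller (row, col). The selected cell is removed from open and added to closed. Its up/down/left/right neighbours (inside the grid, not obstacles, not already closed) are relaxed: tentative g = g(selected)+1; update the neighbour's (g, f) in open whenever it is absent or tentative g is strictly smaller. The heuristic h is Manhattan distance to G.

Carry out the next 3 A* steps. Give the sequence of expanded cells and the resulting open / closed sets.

order=[(3,2) → (4,2) → (4,1)]; open=[(0,2) g=2 f=9, (1,2) g=3 f=9, (2,3) g=5 f=11, (3,3) g=6 f=11, (4,0) g=8 f=9, (4,3) g=7 f=11, (5,1) g=8 f=9]; closed=[(0,0), (0,1), (1,1), (2,1), (2,2), (3,2), (4,1), (4,2)]

step 1: expand (3,2) (f=9, h=4) → closed; open now [(0,2) g=2 f=9, (1,2) g=3 f=9, (2,3) g=5 f=11, (3,3) g=6 f=11, (4,2) g=6 f=9]
step 2: expand (4,2) (f=9, h=3) → closed; open now [(0,2) g=2 f=9, (1,2) g=3 f=9, (2,3) g=5 f=11, (3,3) g=6 f=11, (4,1) g=7 f=9, (4,3) g=7 f=11]
step 3: expand (4,1) (f=9, h=2) → closed; open now [(0,2) g=2 f=9, (1,2) g=3 f=9, (2,3) g=5 f=11, (3,3) g=6 f=11, (4,0) g=8 f=9, (4,3) g=7 f=11, (5,1) g=8 f=9]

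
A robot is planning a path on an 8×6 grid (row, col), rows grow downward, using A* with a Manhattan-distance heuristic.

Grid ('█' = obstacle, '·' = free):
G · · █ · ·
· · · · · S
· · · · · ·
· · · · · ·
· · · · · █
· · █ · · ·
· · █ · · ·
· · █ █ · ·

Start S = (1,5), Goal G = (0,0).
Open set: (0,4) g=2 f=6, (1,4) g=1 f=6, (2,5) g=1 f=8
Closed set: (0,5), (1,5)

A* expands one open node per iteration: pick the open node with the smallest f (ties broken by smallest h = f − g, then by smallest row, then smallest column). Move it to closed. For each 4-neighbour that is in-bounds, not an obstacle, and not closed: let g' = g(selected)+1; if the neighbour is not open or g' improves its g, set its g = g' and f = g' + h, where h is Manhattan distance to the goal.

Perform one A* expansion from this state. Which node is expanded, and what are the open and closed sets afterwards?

step 1: expand (0,4) (f=6, h=4) → closed; open now [(1,4) g=1 f=6, (2,5) g=1 f=8]

expanded=(0,4); open=[(1,4) g=1 f=6, (2,5) g=1 f=8]; closed=[(0,4), (0,5), (1,5)]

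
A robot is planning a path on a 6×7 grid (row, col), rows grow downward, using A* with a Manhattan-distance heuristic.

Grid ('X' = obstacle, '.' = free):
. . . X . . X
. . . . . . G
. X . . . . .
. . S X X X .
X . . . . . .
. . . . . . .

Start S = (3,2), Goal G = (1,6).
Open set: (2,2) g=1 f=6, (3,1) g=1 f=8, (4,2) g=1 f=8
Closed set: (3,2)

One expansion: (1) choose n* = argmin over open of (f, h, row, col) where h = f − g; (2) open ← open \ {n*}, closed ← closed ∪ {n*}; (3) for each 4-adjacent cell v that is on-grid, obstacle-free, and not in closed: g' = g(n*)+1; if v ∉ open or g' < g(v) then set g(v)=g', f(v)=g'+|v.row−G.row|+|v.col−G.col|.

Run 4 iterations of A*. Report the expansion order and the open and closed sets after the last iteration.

step 1: expand (2,2) (f=6, h=5) → closed; open now [(1,2) g=2 f=6, (2,3) g=2 f=6, (3,1) g=1 f=8, (4,2) g=1 f=8]
step 2: expand (1,2) (f=6, h=4) → closed; open now [(0,2) g=3 f=8, (1,1) g=3 f=8, (1,3) g=3 f=6, (2,3) g=2 f=6, (3,1) g=1 f=8, (4,2) g=1 f=8]
step 3: expand (1,3) (f=6, h=3) → closed; open now [(0,2) g=3 f=8, (1,1) g=3 f=8, (1,4) g=4 f=6, (2,3) g=2 f=6, (3,1) g=1 f=8, (4,2) g=1 f=8]
step 4: expand (1,4) (f=6, h=2) → closed; open now [(0,2) g=3 f=8, (0,4) g=5 f=8, (1,1) g=3 f=8, (1,5) g=5 f=6, (2,3) g=2 f=6, (2,4) g=5 f=8, (3,1) g=1 f=8, (4,2) g=1 f=8]

order=[(2,2) → (1,2) → (1,3) → (1,4)]; open=[(0,2) g=3 f=8, (0,4) g=5 f=8, (1,1) g=3 f=8, (1,5) g=5 f=6, (2,3) g=2 f=6, (2,4) g=5 f=8, (3,1) g=1 f=8, (4,2) g=1 f=8]; closed=[(1,2), (1,3), (1,4), (2,2), (3,2)]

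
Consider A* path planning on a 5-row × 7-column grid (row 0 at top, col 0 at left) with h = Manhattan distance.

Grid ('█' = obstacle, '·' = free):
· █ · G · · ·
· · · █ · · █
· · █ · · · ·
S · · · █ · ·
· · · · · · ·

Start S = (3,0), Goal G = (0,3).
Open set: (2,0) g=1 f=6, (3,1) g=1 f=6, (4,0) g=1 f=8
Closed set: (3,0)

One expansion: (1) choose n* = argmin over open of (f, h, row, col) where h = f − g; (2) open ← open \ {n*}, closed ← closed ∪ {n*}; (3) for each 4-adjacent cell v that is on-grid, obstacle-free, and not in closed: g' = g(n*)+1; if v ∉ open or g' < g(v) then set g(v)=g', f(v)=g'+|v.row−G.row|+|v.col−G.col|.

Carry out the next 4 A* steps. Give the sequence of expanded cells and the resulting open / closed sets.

step 1: expand (2,0) (f=6, h=5) → closed; open now [(1,0) g=2 f=6, (2,1) g=2 f=6, (3,1) g=1 f=6, (4,0) g=1 f=8]
step 2: expand (1,0) (f=6, h=4) → closed; open now [(0,0) g=3 f=6, (1,1) g=3 f=6, (2,1) g=2 f=6, (3,1) g=1 f=6, (4,0) g=1 f=8]
step 3: expand (0,0) (f=6, h=3) → closed; open now [(1,1) g=3 f=6, (2,1) g=2 f=6, (3,1) g=1 f=6, (4,0) g=1 f=8]
step 4: expand (1,1) (f=6, h=3) → closed; open now [(1,2) g=4 f=6, (2,1) g=2 f=6, (3,1) g=1 f=6, (4,0) g=1 f=8]

order=[(2,0) → (1,0) → (0,0) → (1,1)]; open=[(1,2) g=4 f=6, (2,1) g=2 f=6, (3,1) g=1 f=6, (4,0) g=1 f=8]; closed=[(0,0), (1,0), (1,1), (2,0), (3,0)]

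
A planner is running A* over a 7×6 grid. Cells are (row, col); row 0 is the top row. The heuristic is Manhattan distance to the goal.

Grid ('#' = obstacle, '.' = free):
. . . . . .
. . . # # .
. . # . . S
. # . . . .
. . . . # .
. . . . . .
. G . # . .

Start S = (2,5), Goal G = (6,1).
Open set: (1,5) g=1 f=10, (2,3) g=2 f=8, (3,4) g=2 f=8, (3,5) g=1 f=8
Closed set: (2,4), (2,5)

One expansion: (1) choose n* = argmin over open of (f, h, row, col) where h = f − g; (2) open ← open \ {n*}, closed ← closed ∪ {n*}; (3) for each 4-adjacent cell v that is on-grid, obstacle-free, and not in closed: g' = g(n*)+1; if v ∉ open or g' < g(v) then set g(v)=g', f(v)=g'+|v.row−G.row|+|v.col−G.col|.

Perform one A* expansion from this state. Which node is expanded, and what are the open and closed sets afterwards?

step 1: expand (2,3) (f=8, h=6) → closed; open now [(1,5) g=1 f=10, (3,3) g=3 f=8, (3,4) g=2 f=8, (3,5) g=1 f=8]

expanded=(2,3); open=[(1,5) g=1 f=10, (3,3) g=3 f=8, (3,4) g=2 f=8, (3,5) g=1 f=8]; closed=[(2,3), (2,4), (2,5)]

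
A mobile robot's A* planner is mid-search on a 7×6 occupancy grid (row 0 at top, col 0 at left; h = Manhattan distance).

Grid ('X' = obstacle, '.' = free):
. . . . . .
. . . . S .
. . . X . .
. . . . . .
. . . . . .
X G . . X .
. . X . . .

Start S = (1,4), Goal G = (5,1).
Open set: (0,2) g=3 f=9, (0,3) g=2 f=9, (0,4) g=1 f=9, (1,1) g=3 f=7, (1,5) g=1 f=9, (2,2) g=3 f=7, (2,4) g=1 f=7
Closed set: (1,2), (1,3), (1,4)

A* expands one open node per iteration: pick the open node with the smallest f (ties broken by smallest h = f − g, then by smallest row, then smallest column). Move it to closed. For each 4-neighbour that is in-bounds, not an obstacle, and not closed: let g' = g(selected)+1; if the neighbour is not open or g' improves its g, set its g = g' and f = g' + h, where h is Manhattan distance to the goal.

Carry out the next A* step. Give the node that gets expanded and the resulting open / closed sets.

expanded=(1,1); open=[(0,1) g=4 f=9, (0,2) g=3 f=9, (0,3) g=2 f=9, (0,4) g=1 f=9, (1,0) g=4 f=9, (1,5) g=1 f=9, (2,1) g=4 f=7, (2,2) g=3 f=7, (2,4) g=1 f=7]; closed=[(1,1), (1,2), (1,3), (1,4)]

step 1: expand (1,1) (f=7, h=4) → closed; open now [(0,1) g=4 f=9, (0,2) g=3 f=9, (0,3) g=2 f=9, (0,4) g=1 f=9, (1,0) g=4 f=9, (1,5) g=1 f=9, (2,1) g=4 f=7, (2,2) g=3 f=7, (2,4) g=1 f=7]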